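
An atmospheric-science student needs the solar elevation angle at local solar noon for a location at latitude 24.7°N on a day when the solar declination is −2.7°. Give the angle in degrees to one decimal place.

At local solar noon the hour angle is zero, so the elevation is 90° − |φ − δ| = 90° − |24.7° − (-2.7°)| = 90° − 27.4° = 62.6°.

62.6°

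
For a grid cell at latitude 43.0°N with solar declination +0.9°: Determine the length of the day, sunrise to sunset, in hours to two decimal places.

The sunset hour angle satisfies cos H_s = −tan φ tan δ = -0.0146, giving H_s = 90.84°.
Day length = 2 H_s / 15° h⁻¹ = 181.68° / 15 = 12.112 h.

12.11 hours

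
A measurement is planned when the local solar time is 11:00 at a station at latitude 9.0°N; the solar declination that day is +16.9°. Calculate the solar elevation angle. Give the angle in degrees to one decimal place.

Hour angle H = 15° × (11 − 12) = -15.00°.
cos θ_z = sin(9.0°) sin(16.9°) + cos(9.0°) cos(16.9°) cos(-15.00°) = 0.0455 + 0.9128 = 0.9583.
θ_z = arccos(0.9583) = 16.60°, so the elevation is 90° − 16.60° = 73.40°.

73.4°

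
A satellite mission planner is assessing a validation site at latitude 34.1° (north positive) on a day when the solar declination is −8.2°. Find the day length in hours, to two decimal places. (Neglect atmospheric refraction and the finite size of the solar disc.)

11.25 hours

The sunset hour angle satisfies cos H_s = −tan φ tan δ = 0.0976, giving H_s = 84.40°.
Day length = 2 H_s / 15° h⁻¹ = 168.80° / 15 = 11.253 h.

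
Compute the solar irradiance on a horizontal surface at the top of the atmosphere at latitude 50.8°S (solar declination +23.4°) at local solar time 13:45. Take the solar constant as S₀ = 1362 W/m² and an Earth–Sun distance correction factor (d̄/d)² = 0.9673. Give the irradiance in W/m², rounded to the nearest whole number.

Hour angle H = 15° × (13.75 − 12) = 26.25°.
With φ = -50.8°, δ = 23.4°, H = 26.25°: sin φ sin δ = -0.3078, cos φ cos δ cos H = 0.5202, so cos θ_z = 0.2124.
Top-of-atmosphere irradiance = S₀ (d̄/d)² cos θ_z = 1362 × 0.9673 × 0.2124 = 279.83 W/m².

280 W/m²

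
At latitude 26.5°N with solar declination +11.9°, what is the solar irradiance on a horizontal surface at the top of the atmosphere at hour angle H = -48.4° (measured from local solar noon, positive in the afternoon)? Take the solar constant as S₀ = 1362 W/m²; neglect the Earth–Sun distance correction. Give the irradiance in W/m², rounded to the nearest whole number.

917 W/m²

cos θ_z = sin φ sin δ + cos φ cos δ cos H = (0.4462)(0.2062) + (0.8949)(0.9785)(0.6639) = 0.6734.
Top-of-atmosphere irradiance = S₀ cos θ_z = 1362 × 0.6734 = 917.17 W/m².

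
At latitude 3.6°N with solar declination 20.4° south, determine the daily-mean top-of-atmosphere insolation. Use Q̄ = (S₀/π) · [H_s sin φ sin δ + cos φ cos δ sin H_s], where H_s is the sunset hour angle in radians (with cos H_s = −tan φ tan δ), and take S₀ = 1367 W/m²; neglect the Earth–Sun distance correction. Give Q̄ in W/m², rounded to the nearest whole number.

392 W/m²

cos H_s = −tan(3.6°) · tan(-20.4°) = 0.0234, so H_s = arccos(0.0234) = 88.66°. In radians, H_s = 1.5474.
H_s sin φ sin δ = 1.5474 × 0.0628 × -0.3486 = -0.0339.
cos φ cos δ sin H_s = 0.9980 × 0.9373 × 0.9997 = 0.9351.
Q̄ = (1367/π) × (-0.0339 + 0.9351) = 435.13 × 0.9012 = 392.14 W/m².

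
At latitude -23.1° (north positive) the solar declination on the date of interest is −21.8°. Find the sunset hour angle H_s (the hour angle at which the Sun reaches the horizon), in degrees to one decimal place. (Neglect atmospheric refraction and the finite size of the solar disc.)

cos H_s = −tan(-23.1°) · tan(-21.8°) = -0.1706, so H_s = arccos(-0.1706) = 99.82°.

99.8°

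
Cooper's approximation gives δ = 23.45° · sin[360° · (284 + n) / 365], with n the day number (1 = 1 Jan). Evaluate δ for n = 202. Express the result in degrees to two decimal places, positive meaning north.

360 × (284 + 202) / 365 = 479.342°; sin(479.342°) = 0.8717.
δ = 23.45 × 0.8717 = 20.441° ≈ +20.44°.

+20.44°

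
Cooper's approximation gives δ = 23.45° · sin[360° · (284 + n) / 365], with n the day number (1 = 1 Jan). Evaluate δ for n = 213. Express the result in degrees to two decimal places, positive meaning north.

+17.91°

360 × (284 + 213) / 365 = 490.192°; sin(490.192°) = 0.7639.
δ = 23.45 × 0.7639 = 17.913° ≈ +17.91°.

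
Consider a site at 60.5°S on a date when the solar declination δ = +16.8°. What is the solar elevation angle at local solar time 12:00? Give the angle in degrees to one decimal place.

Hour angle H = 15° × (12 − 12) = 0.00°.
cos θ_z = sin φ sin δ + cos φ cos δ cos H = (-0.8704)(0.2890) + (0.4924)(0.9573)(1.0000) = 0.2198.
θ_z = arccos(0.2198) = 77.30°, so the elevation is 90° − 77.30° = 12.70°.

12.7°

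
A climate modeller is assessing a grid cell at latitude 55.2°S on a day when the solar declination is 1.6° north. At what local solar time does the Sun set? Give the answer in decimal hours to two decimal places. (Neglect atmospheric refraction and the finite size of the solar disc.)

−tan φ tan δ = −(-1.4388)(0.0279) = 0.0401; H_s = arccos(0.0401) = 87.70°.
Sunset is at 12 + H_s/15 = 12 + 5.847 = 17.847 h local solar time.

17.85 h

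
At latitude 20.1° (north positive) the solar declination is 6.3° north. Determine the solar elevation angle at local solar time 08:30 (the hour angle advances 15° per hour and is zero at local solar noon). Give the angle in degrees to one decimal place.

Hour angle H = 15° × (8.5 − 12) = -52.50°.
cos θ_z = sin(20.1°) sin(6.3°) + cos(20.1°) cos(6.3°) cos(-52.50°) = 0.0377 + 0.5682 = 0.6059.
θ_z = arccos(0.6059) = 52.71°, so the elevation is 90° − 52.71° = 37.29°.

37.3°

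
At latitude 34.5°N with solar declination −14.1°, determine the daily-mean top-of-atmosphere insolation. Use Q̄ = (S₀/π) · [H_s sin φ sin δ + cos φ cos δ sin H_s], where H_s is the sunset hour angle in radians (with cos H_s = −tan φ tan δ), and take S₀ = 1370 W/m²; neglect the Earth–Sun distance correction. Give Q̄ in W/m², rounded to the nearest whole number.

−tan φ tan δ = −(0.6873)(-0.2512) = 0.1726; H_s = arccos(0.1726) = 80.06°. In radians, H_s = 1.3973.
H_s sin φ sin δ = 1.3973 × 0.5664 × -0.2436 = -0.1928.
cos φ cos δ sin H_s = 0.8241 × 0.9699 × 0.9850 = 0.7873.
Q̄ = (1370/π) × (-0.1928 + 0.7873) = 436.08 × 0.5945 = 259.25 W/m².

259 W/m²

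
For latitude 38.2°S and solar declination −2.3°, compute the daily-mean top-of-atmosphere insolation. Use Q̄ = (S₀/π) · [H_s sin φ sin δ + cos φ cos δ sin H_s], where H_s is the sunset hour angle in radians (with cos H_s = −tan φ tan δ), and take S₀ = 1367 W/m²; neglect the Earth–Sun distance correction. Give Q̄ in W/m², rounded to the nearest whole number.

359 W/m²

The sunset hour angle satisfies cos H_s = −tan φ tan δ = -0.0316, giving H_s = 91.81°. In radians, H_s = 1.6024.
H_s sin φ sin δ = 1.6024 × -0.6184 × -0.0401 = 0.0397.
cos φ cos δ sin H_s = 0.7859 × 0.9992 × 0.9995 = 0.7849.
Q̄ = (1367/π) × (0.0397 + 0.7849) = 435.13 × 0.8246 = 358.81 W/m².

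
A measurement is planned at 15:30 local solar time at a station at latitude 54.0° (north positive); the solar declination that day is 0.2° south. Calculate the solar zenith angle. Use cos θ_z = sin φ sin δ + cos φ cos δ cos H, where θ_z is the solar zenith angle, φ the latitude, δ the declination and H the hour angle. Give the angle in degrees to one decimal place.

69.2°

Hour angle H = 15° × (15.5 − 12) = 52.50°.
cos θ_z = sin(54.0°) sin(-0.2°) + cos(54.0°) cos(-0.2°) cos(52.50°) = -0.0028 + 0.3578 = 0.3550.
θ_z = arccos(0.3550) = 69.21°.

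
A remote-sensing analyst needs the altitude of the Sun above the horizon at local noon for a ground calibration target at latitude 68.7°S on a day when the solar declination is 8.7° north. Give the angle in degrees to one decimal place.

12.6°

At local solar noon the hour angle is zero, so the elevation is 90° − |φ − δ| = 90° − |-68.7° − (8.7°)| = 90° − 77.4° = 12.6°.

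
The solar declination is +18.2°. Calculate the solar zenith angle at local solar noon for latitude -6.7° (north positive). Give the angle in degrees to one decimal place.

24.9°

At local solar noon the hour angle is zero, so the zenith angle is |φ − δ| = |-6.7° − (18.2°)| = 24.9°.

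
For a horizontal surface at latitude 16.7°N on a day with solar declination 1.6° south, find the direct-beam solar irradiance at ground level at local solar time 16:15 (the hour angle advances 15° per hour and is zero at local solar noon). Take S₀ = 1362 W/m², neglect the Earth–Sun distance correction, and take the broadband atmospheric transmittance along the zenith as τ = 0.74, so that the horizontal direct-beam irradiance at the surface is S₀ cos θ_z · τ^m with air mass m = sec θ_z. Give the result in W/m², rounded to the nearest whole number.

Hour angle H = 15° × (16.25 − 12) = 63.75°.
cos θ_z = sin φ sin δ + cos φ cos δ cos H = (0.2874)(-0.0279) + (0.9578)(0.9996)(0.4423) = 0.4154.
Air mass m = 1/cos θ_z = 1/0.4154 = 2.407; τ^m = 0.74^2.407 = 0.4844.
Surface direct beam = 1362 × 0.4154 × 0.4844 = 274.06 W/m².

274 W/m²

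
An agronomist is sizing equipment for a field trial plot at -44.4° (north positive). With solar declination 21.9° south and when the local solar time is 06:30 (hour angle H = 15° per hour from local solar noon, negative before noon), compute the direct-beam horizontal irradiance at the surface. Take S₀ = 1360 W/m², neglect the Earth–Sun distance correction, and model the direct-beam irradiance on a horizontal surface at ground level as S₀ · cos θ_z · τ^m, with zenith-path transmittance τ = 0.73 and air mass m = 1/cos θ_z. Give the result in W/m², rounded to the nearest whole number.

191 W/m²

Hour angle H = 15° × (6.5 − 12) = -82.50°.
With φ = -44.4°, δ = -21.9°, H = -82.50°: sin φ sin δ = 0.2610, cos φ cos δ cos H = 0.0865, so cos θ_z = 0.3475.
Air mass m = 1/cos θ_z = 1/0.3475 = 2.878; τ^m = 0.73^2.878 = 0.4042.
Surface direct beam = 1360 × 0.3475 × 0.4042 = 191.02 W/m².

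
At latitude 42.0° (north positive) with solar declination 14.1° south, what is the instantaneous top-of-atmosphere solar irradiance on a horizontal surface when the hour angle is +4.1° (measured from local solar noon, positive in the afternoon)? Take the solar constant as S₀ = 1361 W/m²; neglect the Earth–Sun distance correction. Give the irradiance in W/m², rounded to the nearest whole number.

cos θ_z = sin(42.0°) sin(-14.1°) + cos(42.0°) cos(-14.1°) cos(4.10°) = -0.1630 + 0.7189 = 0.5559.
Top-of-atmosphere irradiance = S₀ cos θ_z = 1361 × 0.5559 = 756.58 W/m².

757 W/m²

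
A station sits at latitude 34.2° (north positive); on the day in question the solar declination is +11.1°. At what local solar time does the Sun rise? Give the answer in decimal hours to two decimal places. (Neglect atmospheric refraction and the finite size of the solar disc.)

The sunset hour angle satisfies cos H_s = −tan φ tan δ = -0.1333, giving H_s = 97.66°.
Sunrise is at 12 − H_s/15 = 12 − 6.511 = 5.489 h local solar time.

5.49 h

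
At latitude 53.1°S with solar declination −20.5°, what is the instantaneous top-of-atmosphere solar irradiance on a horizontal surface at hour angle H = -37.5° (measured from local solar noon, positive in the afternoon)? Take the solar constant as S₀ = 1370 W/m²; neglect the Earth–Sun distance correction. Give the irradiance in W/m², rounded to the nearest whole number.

cos θ_z = sin(-53.1°) sin(-20.5°) + cos(-53.1°) cos(-20.5°) cos(-37.50°) = 0.2801 + 0.4462 = 0.7263.
Top-of-atmosphere irradiance = S₀ cos θ_z = 1370 × 0.7263 = 995.03 W/m².

995 W/m²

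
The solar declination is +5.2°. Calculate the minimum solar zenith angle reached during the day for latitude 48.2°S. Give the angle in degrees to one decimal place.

53.4°

At local solar noon the hour angle is zero, so the zenith angle is |φ − δ| = |-48.2° − (5.2°)| = 53.4°.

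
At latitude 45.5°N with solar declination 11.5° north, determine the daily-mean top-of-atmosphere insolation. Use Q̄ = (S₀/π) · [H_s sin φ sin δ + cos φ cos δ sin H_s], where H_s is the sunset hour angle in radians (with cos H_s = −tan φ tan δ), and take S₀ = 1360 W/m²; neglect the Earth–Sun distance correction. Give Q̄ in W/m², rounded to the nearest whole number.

400 W/m²

−tan φ tan δ = −(1.0176)(0.2035) = -0.2071; H_s = arccos(-0.2071) = 101.95°. In radians, H_s = 1.7794.
H_s sin φ sin δ = 1.7794 × 0.7133 × 0.1994 = 0.2531.
cos φ cos δ sin H_s = 0.7009 × 0.9799 × 0.9783 = 0.6719.
Q̄ = (1360/π) × (0.2531 + 0.6719) = 432.90 × 0.9250 = 400.43 W/m².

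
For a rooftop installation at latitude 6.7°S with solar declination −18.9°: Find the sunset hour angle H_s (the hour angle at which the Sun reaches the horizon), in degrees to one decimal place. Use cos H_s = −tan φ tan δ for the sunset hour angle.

92.3°

−tan φ tan δ = −(-0.1175)(-0.3424) = -0.0402; H_s = arccos(-0.0402) = 92.30°.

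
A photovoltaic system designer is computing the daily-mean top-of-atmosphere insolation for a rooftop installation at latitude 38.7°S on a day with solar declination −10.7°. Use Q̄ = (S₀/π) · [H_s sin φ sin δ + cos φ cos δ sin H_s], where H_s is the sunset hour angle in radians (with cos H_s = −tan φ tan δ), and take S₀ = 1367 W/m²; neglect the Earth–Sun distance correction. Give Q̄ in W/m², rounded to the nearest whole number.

417 W/m²

cos H_s = −tan(-38.7°) · tan(-10.7°) = -0.1514, so H_s = arccos(-0.1514) = 98.71°. In radians, H_s = 1.7228.
H_s sin φ sin δ = 1.7228 × -0.6252 × -0.1857 = 0.2000.
cos φ cos δ sin H_s = 0.7804 × 0.9826 × 0.9885 = 0.7580.
Q̄ = (1367/π) × (0.2000 + 0.7580) = 435.13 × 0.9580 = 416.85 W/m².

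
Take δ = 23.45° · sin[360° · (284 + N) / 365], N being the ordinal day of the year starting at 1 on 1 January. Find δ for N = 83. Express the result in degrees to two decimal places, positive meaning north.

+0.81°

360 × (284 + 83) / 365 = 361.973°; sin(361.973°) = 0.0344.
δ = 23.45 × 0.0344 = 0.807° ≈ +0.81°.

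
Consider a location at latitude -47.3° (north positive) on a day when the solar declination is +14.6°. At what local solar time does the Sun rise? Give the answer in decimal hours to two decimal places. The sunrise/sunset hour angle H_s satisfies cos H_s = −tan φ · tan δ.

7.09 h

cos H_s = −tan(-47.3°) · tan(14.6°) = 0.2823, so H_s = arccos(0.2823) = 73.60°.
Sunrise is at 12 − H_s/15 = 12 − 4.907 = 7.093 h local solar time.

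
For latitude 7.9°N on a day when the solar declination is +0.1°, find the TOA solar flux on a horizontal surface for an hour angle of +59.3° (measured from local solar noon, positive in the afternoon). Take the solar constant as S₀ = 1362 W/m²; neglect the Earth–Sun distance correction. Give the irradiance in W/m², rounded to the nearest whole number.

cos θ_z = sin(7.9°) sin(0.1°) + cos(7.9°) cos(0.1°) cos(59.30°) = 0.0002 + 0.5057 = 0.5059.
Top-of-atmosphere irradiance = S₀ cos θ_z = 1362 × 0.5059 = 689.04 W/m².

689 W/m²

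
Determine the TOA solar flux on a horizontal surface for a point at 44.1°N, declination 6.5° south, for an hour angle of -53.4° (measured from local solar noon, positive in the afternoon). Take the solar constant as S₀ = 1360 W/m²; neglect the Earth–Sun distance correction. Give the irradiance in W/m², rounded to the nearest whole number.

471 W/m²

With φ = 44.1°, δ = -6.5°, H = -53.40°: sin φ sin δ = -0.0788, cos φ cos δ cos H = 0.4254, so cos θ_z = 0.3466.
Top-of-atmosphere irradiance = S₀ cos θ_z = 1360 × 0.3466 = 471.38 W/m².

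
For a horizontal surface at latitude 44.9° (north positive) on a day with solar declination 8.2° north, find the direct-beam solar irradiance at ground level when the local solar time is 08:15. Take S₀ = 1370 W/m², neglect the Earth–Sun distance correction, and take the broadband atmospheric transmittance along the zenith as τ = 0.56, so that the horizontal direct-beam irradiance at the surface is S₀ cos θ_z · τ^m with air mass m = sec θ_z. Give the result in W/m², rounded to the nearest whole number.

206 W/m²

Hour angle H = 15° × (8.25 − 12) = -56.25°.
cos θ_z = sin φ sin δ + cos φ cos δ cos H = (0.7059)(0.1426) + (0.7083)(0.9898)(0.5556) = 0.4902.
Air mass m = 1/cos θ_z = 1/0.4902 = 2.040; τ^m = 0.56^2.040 = 0.3064.
Surface direct beam = 1370 × 0.4902 × 0.3064 = 205.77 W/m².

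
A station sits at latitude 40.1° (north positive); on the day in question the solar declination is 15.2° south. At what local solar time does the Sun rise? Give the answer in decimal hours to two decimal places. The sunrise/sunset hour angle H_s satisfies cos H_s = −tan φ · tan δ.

6.88 h

The sunset hour angle satisfies cos H_s = −tan φ tan δ = 0.2288, giving H_s = 76.77°.
Sunrise is at 12 − H_s/15 = 12 − 5.118 = 6.882 h local solar time.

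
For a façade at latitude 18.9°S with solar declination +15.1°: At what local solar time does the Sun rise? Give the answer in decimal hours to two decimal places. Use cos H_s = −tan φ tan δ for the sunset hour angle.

6.35 h

cos H_s = −tan(-18.9°) · tan(15.1°) = 0.0924, so H_s = arccos(0.0924) = 84.70°.
Sunrise is at 12 − H_s/15 = 12 − 5.647 = 6.353 h local solar time.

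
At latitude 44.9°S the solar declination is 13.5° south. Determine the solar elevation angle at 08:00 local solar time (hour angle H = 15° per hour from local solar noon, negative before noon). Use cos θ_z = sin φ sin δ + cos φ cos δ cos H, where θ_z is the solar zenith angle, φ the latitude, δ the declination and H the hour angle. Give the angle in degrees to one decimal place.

30.6°

Hour angle H = 15° × (8 − 12) = -60.00°.
cos θ_z = sin φ sin δ + cos φ cos δ cos H = (-0.7059)(-0.2334) + (0.7083)(0.9724)(0.5000) = 0.5091.
θ_z = arccos(0.5091) = 59.40°, so the elevation is 90° − 59.40° = 30.60°.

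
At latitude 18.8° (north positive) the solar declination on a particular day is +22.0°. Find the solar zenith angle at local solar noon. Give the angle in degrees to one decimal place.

3.2°

At local solar noon the hour angle is zero, so the zenith angle is |φ − δ| = |18.8° − (22.0°)| = 3.2°.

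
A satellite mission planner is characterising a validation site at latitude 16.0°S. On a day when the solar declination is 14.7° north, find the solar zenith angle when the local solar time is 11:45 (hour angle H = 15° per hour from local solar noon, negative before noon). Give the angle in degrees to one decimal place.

30.9°

Hour angle H = 15° × (11.75 − 12) = -3.75°.
cos θ_z = sin(-16.0°) sin(14.7°) + cos(-16.0°) cos(14.7°) cos(-3.75°) = -0.0699 + 0.9278 = 0.8579.
θ_z = arccos(0.8579) = 30.92°.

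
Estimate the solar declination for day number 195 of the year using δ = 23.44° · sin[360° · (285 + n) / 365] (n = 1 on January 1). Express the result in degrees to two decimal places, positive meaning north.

+21.51°

360 × (285 + 195) / 365 = 473.425°; sin(473.425°) = 0.9176.
δ = 23.44 × 0.9176 = 21.509° ≈ +21.51°.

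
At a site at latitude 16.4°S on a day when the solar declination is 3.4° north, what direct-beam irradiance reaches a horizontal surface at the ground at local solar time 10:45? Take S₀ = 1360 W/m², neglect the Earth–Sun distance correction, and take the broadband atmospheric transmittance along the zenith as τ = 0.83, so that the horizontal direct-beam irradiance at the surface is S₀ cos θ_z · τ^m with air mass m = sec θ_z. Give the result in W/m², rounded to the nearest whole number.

982 W/m²

Hour angle H = 15° × (10.75 − 12) = -18.75°.
cos θ_z = sin φ sin δ + cos φ cos δ cos H = (-0.2823)(0.0593) + (0.9593)(0.9982)(0.9469) = 0.8900.
Air mass m = 1/cos θ_z = 1/0.8900 = 1.124; τ^m = 0.83^1.124 = 0.8110.
Surface direct beam = 1360 × 0.8900 × 0.8110 = 981.63 W/m².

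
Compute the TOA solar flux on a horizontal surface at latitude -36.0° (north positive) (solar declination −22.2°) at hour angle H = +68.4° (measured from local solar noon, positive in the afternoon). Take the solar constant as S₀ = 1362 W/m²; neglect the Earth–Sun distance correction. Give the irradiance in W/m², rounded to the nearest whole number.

678 W/m²

cos θ_z = sin φ sin δ + cos φ cos δ cos H = (-0.5878)(-0.3778) + (0.8090)(0.9259)(0.3681) = 0.4978.
Top-of-atmosphere irradiance = S₀ cos θ_z = 1362 × 0.4978 = 678.00 W/m².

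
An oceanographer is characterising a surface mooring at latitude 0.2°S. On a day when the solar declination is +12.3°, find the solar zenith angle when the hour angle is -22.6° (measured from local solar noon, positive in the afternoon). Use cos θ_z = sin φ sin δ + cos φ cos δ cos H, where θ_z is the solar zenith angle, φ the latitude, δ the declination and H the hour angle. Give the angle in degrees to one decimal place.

25.7°

With φ = -0.2°, δ = 12.3°, H = -22.60°: sin φ sin δ = -0.0007, cos φ cos δ cos H = 0.9020, so cos θ_z = 0.9013.
θ_z = arccos(0.9013) = 25.67°.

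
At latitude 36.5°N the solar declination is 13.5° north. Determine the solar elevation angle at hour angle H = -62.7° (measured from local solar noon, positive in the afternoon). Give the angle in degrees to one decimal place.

29.8°

cos θ_z = sin φ sin δ + cos φ cos δ cos H = (0.5948)(0.2334) + (0.8039)(0.9724)(0.4586) = 0.4973.
θ_z = arccos(0.4973) = 60.18°, so the elevation is 90° − 60.18° = 29.82°.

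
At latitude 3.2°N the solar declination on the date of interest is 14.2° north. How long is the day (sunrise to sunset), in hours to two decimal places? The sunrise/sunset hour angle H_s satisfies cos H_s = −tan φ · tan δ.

The sunset hour angle satisfies cos H_s = −tan φ tan δ = -0.0141, giving H_s = 90.81°.
Day length = 2 H_s / 15° h⁻¹ = 181.62° / 15 = 12.108 h.

12.11 hours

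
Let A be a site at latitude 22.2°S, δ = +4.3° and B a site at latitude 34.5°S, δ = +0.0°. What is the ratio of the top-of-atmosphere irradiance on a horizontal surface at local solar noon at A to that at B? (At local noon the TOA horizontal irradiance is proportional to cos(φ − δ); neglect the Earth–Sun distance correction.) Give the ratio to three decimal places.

1.086

A: cos θ_z = cos(-22.2° − (4.3°)) = 0.8949.
B: cos θ_z = cos(-34.5° − (0.0°)) = 0.8241.
Ratio A/B = 0.8949 / 0.8241 = 1.0859.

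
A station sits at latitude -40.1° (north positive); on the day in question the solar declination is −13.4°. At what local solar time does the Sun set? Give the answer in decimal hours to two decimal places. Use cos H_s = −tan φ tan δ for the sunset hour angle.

18.77 h

The sunset hour angle satisfies cos H_s = −tan φ tan δ = -0.2006, giving H_s = 101.57°.
Sunset is at 12 + H_s/15 = 12 + 6.771 = 18.771 h local solar time.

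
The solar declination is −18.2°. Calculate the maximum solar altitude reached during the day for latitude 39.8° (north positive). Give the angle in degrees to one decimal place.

At local solar noon the hour angle is zero, so the elevation is 90° − |φ − δ| = 90° − |39.8° − (-18.2°)| = 90° − 58.0° = 32.0°.

32.0°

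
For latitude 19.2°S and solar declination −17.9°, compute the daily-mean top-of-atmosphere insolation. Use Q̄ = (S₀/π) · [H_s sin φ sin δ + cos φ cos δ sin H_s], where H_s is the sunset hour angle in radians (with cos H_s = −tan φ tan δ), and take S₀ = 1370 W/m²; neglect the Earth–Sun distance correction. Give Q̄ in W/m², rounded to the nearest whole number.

464 W/m²

−tan φ tan δ = −(-0.3482)(-0.3230) = -0.1125; H_s = arccos(-0.1125) = 96.46°. In radians, H_s = 1.6835.
H_s sin φ sin δ = 1.6835 × -0.3289 × -0.3074 = 0.1702.
cos φ cos δ sin H_s = 0.9444 × 0.9516 × 0.9937 = 0.8930.
Q̄ = (1370/π) × (0.1702 + 0.8930) = 436.08 × 1.0632 = 463.64 W/m².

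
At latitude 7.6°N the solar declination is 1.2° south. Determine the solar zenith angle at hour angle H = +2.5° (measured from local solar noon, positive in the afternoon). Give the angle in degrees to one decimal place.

cos θ_z = sin(7.6°) sin(-1.2°) + cos(7.6°) cos(-1.2°) cos(2.50°) = -0.0028 + 0.9901 = 0.9873.
θ_z = arccos(0.9873) = 9.14°.

9.1°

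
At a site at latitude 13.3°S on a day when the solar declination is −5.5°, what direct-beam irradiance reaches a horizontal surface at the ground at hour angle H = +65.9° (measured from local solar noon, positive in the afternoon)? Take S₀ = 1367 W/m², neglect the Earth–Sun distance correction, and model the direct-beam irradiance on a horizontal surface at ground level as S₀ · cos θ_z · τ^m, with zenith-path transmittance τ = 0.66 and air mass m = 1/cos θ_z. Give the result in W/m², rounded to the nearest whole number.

211 W/m²

With φ = -13.3°, δ = -5.5°, H = 65.90°: sin φ sin δ = 0.0220, cos φ cos δ cos H = 0.3955, so cos θ_z = 0.4175.
Air mass m = 1/cos θ_z = 1/0.4175 = 2.395; τ^m = 0.66^2.395 = 0.3697.
Surface direct beam = 1367 × 0.4175 × 0.3697 = 211.00 W/m².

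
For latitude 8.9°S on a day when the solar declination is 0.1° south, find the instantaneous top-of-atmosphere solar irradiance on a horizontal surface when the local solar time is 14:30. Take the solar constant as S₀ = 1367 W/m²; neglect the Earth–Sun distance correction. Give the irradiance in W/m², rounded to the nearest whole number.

1072 W/m²

Hour angle H = 15° × (14.5 − 12) = 37.50°.
With φ = -8.9°, δ = -0.1°, H = 37.50°: sin φ sin δ = 0.0003, cos φ cos δ cos H = 0.7838, so cos θ_z = 0.7841.
Top-of-atmosphere irradiance = S₀ cos θ_z = 1367 × 0.7841 = 1071.86 W/m².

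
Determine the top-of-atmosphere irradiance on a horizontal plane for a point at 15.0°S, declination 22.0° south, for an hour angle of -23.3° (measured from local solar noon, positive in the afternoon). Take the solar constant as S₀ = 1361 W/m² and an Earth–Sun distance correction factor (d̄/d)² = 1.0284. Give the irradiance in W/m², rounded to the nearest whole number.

cos θ_z = sin(-15.0°) sin(-22.0°) + cos(-15.0°) cos(-22.0°) cos(-23.30°) = 0.0970 + 0.8226 = 0.9196.
Top-of-atmosphere irradiance = S₀ (d̄/d)² cos θ_z = 1361 × 1.0284 × 0.9196 = 1287.12 W/m².

1287 W/m²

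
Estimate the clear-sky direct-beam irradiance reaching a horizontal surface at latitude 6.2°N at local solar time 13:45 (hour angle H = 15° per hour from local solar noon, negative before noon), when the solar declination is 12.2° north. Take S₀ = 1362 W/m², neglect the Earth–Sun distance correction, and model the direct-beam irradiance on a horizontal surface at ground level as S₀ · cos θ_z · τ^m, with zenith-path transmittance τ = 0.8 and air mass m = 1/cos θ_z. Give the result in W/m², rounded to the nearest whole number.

Hour angle H = 15° × (13.75 − 12) = 26.25°.
With φ = 6.2°, δ = 12.2°, H = 26.25°: sin φ sin δ = 0.0228, cos φ cos δ cos H = 0.8715, so cos θ_z = 0.8943.
Air mass m = 1/cos θ_z = 1/0.8943 = 1.118; τ^m = 0.8^1.118 = 0.7792.
Surface direct beam = 1362 × 0.8943 × 0.7792 = 949.09 W/m².

949 W/m²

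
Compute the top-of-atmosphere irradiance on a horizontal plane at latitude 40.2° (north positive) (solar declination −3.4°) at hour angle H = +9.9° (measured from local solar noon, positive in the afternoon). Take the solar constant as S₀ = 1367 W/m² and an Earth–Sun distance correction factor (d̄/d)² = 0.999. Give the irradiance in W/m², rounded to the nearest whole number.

973 W/m²

With φ = 40.2°, δ = -3.4°, H = 9.90°: sin φ sin δ = -0.0383, cos φ cos δ cos H = 0.7511, so cos θ_z = 0.7128.
Top-of-atmosphere irradiance = S₀ (d̄/d)² cos θ_z = 1367 × 0.999 × 0.7128 = 973.42 W/m².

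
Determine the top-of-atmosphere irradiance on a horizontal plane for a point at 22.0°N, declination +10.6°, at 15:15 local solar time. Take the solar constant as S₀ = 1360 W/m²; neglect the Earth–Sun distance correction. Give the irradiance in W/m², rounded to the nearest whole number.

Hour angle H = 15° × (15.25 − 12) = 48.75°.
cos θ_z = sin(22.0°) sin(10.6°) + cos(22.0°) cos(10.6°) cos(48.75°) = 0.0689 + 0.6009 = 0.6698.
Top-of-atmosphere irradiance = S₀ cos θ_z = 1360 × 0.6698 = 910.93 W/m².

911 W/m²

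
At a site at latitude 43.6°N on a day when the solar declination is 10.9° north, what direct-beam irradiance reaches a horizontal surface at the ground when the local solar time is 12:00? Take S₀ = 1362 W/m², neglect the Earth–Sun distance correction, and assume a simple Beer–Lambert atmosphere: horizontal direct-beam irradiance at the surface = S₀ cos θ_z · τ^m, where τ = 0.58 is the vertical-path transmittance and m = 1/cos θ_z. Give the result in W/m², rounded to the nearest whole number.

Hour angle H = 15° × (12 − 12) = 0.00°.
cos θ_z = sin φ sin δ + cos φ cos δ cos H = (0.6896)(0.1891) + (0.7242)(0.9820)(1.0000) = 0.8416.
Air mass m = 1/cos θ_z = 1/0.8416 = 1.188; τ^m = 0.58^1.188 = 0.5235.
Surface direct beam = 1362 × 0.8416 × 0.5235 = 600.07 W/m².

600 W/m²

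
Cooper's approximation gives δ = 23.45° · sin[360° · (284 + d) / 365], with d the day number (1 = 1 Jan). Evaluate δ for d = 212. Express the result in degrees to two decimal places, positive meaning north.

360 × (284 + 212) / 365 = 489.205°; sin(489.205°) = 0.7749.
δ = 23.45 × 0.7749 = 18.171° ≈ +18.17°.

+18.17°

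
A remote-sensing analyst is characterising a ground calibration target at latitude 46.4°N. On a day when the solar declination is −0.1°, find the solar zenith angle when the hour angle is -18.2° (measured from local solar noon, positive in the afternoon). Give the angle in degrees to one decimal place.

49.2°

cos θ_z = sin(46.4°) sin(-0.1°) + cos(46.4°) cos(-0.1°) cos(-18.20°) = -0.0013 + 0.6551 = 0.6538.
θ_z = arccos(0.6538) = 49.17°.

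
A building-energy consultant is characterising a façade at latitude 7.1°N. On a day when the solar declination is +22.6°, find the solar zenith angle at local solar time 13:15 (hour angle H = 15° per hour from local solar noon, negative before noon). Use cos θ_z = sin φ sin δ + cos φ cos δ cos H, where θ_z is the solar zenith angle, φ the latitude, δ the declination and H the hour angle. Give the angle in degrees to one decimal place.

23.8°

Hour angle H = 15° × (13.25 − 12) = 18.75°.
With φ = 7.1°, δ = 22.6°, H = 18.75°: sin φ sin δ = 0.0475, cos φ cos δ cos H = 0.8675, so cos θ_z = 0.9150.
θ_z = arccos(0.9150) = 23.79°.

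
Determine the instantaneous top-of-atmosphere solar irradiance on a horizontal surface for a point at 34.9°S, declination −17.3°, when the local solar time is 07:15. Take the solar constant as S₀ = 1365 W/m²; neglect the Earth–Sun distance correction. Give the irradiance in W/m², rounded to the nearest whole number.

Hour angle H = 15° × (7.25 − 12) = -71.25°.
cos θ_z = sin(-34.9°) sin(-17.3°) + cos(-34.9°) cos(-17.3°) cos(-71.25°) = 0.1701 + 0.2517 = 0.4218.
Top-of-atmosphere irradiance = S₀ cos θ_z = 1365 × 0.4218 = 575.76 W/m².

576 W/m²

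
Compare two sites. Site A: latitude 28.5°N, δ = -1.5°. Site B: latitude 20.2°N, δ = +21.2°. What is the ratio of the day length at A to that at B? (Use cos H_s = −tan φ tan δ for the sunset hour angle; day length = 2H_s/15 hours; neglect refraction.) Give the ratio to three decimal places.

0.908

A: H_s = arccos(−tan 28.5° · tan -1.5°) = 89.19°, so 2H_s/15 = 11.8920 h.
B: H_s = arccos(−tan 20.2° · tan 21.2°) = 98.20°, so 2H_s/15 = 13.0933 h.
Ratio A/B = 11.8920 / 13.0933 = 0.9083.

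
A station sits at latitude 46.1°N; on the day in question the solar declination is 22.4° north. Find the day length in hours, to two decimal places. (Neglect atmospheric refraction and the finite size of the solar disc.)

cos H_s = −tan(46.1°) · tan(22.4°) = -0.4283, so H_s = arccos(-0.4283) = 115.36°.
Day length = 2 H_s / 15° h⁻¹ = 230.72° / 15 = 15.381 h.

15.38 hours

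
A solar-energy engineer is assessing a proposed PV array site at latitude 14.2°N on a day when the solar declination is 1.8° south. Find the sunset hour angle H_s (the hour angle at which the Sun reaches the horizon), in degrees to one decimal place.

The sunset hour angle satisfies cos H_s = −tan φ tan δ = 0.0080, giving H_s = 89.54°.

89.5°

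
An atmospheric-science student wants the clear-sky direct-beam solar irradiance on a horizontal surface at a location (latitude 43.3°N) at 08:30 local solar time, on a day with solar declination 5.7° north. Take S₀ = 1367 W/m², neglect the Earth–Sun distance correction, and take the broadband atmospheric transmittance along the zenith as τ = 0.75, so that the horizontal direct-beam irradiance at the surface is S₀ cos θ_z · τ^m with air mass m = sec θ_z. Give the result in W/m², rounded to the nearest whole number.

395 W/m²

Hour angle H = 15° × (8.5 − 12) = -52.50°.
cos θ_z = sin φ sin δ + cos φ cos δ cos H = (0.6858)(0.0993) + (0.7278)(0.9951)(0.6088) = 0.5090.
Air mass m = 1/cos θ_z = 1/0.5090 = 1.965; τ^m = 0.75^1.965 = 0.5682.
Surface direct beam = 1367 × 0.5090 × 0.5682 = 395.36 W/m².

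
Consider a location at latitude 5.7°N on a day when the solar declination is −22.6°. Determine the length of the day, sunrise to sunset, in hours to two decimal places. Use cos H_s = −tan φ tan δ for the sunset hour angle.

−tan φ tan δ = −(0.0998)(-0.4163) = 0.0415; H_s = arccos(0.0415) = 87.62°.
Day length = 2 H_s / 15° h⁻¹ = 175.24° / 15 = 11.683 h.

11.68 hours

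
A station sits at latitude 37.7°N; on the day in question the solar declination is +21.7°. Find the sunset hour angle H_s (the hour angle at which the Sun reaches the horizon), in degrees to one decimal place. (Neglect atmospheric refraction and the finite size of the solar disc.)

cos H_s = −tan(37.7°) · tan(21.7°) = -0.3076, so H_s = arccos(-0.3076) = 107.91°.

107.9°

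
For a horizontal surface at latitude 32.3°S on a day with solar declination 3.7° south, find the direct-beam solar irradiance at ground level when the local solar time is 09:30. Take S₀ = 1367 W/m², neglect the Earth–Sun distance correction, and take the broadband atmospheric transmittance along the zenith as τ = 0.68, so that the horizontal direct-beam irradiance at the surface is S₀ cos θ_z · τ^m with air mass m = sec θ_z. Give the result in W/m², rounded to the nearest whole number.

556 W/m²

Hour angle H = 15° × (9.5 − 12) = -37.50°.
cos θ_z = sin(-32.3°) sin(-3.7°) + cos(-32.3°) cos(-3.7°) cos(-37.50°) = 0.0345 + 0.6692 = 0.7037.
Air mass m = 1/cos θ_z = 1/0.7037 = 1.421; τ^m = 0.68^1.421 = 0.5781.
Surface direct beam = 1367 × 0.7037 × 0.5781 = 556.11 W/m².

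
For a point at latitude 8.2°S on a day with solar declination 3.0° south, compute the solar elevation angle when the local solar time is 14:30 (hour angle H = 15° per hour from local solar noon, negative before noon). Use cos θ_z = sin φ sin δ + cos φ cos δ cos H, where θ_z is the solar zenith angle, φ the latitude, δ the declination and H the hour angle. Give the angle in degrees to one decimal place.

Hour angle H = 15° × (14.5 − 12) = 37.50°.
cos θ_z = sin φ sin δ + cos φ cos δ cos H = (-0.1426)(-0.0523) + (0.9898)(0.9986)(0.7934) = 0.7917.
θ_z = arccos(0.7917) = 37.66°, so the elevation is 90° − 37.66° = 52.34°.

52.3°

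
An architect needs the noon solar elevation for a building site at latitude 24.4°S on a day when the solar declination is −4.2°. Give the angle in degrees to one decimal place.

At local solar noon the hour angle is zero, so the elevation is 90° − |φ − δ| = 90° − |-24.4° − (-4.2°)| = 90° − 20.2° = 69.8°.

69.8°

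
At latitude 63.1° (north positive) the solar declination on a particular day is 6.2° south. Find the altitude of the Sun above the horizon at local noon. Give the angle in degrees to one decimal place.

At local solar noon the hour angle is zero, so the elevation is 90° − |φ − δ| = 90° − |63.1° − (-6.2°)| = 90° − 69.3° = 20.7°.

20.7°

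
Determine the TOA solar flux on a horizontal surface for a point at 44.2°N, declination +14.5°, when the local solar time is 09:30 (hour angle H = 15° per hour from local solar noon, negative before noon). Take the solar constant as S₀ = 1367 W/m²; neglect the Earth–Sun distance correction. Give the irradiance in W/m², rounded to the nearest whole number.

991 W/m²

Hour angle H = 15° × (9.5 − 12) = -37.50°.
With φ = 44.2°, δ = 14.5°, H = -37.50°: sin φ sin δ = 0.1746, cos φ cos δ cos H = 0.5506, so cos θ_z = 0.7252.
Top-of-atmosphere irradiance = S₀ cos θ_z = 1367 × 0.7252 = 991.35 W/m².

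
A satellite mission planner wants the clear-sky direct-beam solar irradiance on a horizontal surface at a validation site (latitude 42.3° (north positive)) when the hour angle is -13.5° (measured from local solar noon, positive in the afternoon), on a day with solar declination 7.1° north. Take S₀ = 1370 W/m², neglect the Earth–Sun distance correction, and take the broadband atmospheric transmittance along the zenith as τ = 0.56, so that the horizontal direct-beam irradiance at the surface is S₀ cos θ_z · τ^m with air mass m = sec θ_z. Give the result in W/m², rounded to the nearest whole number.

cos θ_z = sin(42.3°) sin(7.1°) + cos(42.3°) cos(7.1°) cos(-13.50°) = 0.0832 + 0.7137 = 0.7969.
Air mass m = 1/cos θ_z = 1/0.7969 = 1.255; τ^m = 0.56^1.255 = 0.4830.
Surface direct beam = 1370 × 0.7969 × 0.4830 = 527.32 W/m².

527 W/m²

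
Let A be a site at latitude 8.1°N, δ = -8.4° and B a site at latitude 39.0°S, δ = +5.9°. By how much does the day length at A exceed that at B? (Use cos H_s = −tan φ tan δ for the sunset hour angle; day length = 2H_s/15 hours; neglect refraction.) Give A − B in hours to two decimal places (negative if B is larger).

+0.48 h

A: H_s = arccos(−tan 8.1° · tan -8.4°) = 88.80°, so 2H_s/15 = 11.8400 h.
B: H_s = arccos(−tan -39.0° · tan 5.9°) = 85.20°, so 2H_s/15 = 11.3600 h.
A − B = 11.8400 − 11.3600 = 0.4800 h.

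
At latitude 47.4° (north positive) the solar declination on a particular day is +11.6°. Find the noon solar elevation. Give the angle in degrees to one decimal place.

At local solar noon the hour angle is zero, so the elevation is 90° − |φ − δ| = 90° − |47.4° − (11.6°)| = 90° − 35.8° = 54.2°.

54.2°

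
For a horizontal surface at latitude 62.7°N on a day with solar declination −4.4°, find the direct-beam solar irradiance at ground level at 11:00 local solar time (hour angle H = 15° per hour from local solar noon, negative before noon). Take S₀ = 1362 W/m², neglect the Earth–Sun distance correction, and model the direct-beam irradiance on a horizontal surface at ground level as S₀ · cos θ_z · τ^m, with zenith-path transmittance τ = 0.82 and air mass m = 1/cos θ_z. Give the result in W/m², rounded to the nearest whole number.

299 W/m²

Hour angle H = 15° × (11 − 12) = -15.00°.
cos θ_z = sin φ sin δ + cos φ cos δ cos H = (0.8886)(-0.0767) + (0.4586)(0.9971)(0.9659) = 0.3735.
Air mass m = 1/cos θ_z = 1/0.3735 = 2.677; τ^m = 0.82^2.677 = 0.5879.
Surface direct beam = 1362 × 0.3735 × 0.5879 = 299.07 W/m².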